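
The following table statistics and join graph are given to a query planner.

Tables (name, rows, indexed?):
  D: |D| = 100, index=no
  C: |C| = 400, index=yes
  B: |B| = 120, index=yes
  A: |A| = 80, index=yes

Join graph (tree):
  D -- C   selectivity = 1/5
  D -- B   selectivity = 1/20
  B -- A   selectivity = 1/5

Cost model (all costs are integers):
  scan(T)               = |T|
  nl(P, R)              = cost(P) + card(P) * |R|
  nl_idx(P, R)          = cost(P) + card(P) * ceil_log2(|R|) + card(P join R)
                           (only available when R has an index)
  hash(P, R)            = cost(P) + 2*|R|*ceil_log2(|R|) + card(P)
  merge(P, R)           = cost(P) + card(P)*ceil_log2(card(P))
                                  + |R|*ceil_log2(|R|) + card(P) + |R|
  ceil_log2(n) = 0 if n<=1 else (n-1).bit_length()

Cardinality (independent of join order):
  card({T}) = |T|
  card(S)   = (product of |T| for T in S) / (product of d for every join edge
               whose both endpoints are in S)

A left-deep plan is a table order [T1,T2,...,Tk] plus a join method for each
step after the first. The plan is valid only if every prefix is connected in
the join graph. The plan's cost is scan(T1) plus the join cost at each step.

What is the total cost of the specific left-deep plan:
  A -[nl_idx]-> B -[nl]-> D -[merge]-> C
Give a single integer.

342560

step 1: scan A: cost=80, card=80
step 2: join B via nl_idx
    card(P join B) = 80*120/(5) = 1920
    cost = 80 + 80*7 + 1920 = 2560
step 3: join D via nl
    card(P join D) = 1920*100/(20) = 9600
    cost = 2560 + 1920*100 = 194560
step 4: join C via merge
    card(P join C) = 9600*400/(5) = 768000
    cost = 194560 + 9600*14 + 400*9 + 9600 + 400 = 342560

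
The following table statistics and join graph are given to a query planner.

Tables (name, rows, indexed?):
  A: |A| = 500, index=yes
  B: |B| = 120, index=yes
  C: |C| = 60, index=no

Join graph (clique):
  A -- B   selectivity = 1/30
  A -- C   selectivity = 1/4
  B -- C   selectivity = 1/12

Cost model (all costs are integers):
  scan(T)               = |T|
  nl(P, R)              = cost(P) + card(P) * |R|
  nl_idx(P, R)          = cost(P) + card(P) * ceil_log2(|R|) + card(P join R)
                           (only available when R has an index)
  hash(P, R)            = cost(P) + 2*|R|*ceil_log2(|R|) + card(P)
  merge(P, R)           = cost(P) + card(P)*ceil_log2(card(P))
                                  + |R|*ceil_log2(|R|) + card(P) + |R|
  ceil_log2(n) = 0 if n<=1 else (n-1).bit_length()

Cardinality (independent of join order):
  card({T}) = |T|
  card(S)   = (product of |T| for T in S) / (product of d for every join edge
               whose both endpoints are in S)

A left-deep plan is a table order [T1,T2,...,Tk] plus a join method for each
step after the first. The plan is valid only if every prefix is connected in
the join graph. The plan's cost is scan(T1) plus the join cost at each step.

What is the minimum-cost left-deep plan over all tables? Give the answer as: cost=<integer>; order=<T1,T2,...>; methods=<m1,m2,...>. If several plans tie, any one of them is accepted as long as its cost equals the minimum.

Selinger DP (subsets sized 1..n):
  {A}: scan cost=500, card=500
  {B}: scan cost=120, card=120
  {C}: scan cost=60, card=60
  {AB}: card=2000; try (B,hash)→2680, (A,nl_idx)→3200, (B,nl_idx)→6000, (A,merge)→6080, (B,merge)→6460, (A,hash)→9240 …(+2); best=2680 via (B,hash)
  {AC}: card=7500; try (C,hash)→1720, (A,merge)→5480, (C,merge)→5920, (A,nl_idx)→8100, (A,hash)→9120, (A,nl)→30060 …(+1); best=1720 via (C,hash)
  {BC}: card=600; try (C,hash)→960, (B,nl_idx)→1080, (B,merge)→1440, (C,merge)→1500, (B,hash)→1800, (B,nl)→7260 …(+1); best=960 via (C,hash)
  {ABC}: card=2500; try (C,hash)→5400, (A,nl_idx)→8860, (A,hash)→10560, (B,hash)→10900, (A,merge)→12560, (C,merge)→27100 …(+5); best=5400 via (C,hash)

cost=5400; order=A,B,C; methods=hash,hash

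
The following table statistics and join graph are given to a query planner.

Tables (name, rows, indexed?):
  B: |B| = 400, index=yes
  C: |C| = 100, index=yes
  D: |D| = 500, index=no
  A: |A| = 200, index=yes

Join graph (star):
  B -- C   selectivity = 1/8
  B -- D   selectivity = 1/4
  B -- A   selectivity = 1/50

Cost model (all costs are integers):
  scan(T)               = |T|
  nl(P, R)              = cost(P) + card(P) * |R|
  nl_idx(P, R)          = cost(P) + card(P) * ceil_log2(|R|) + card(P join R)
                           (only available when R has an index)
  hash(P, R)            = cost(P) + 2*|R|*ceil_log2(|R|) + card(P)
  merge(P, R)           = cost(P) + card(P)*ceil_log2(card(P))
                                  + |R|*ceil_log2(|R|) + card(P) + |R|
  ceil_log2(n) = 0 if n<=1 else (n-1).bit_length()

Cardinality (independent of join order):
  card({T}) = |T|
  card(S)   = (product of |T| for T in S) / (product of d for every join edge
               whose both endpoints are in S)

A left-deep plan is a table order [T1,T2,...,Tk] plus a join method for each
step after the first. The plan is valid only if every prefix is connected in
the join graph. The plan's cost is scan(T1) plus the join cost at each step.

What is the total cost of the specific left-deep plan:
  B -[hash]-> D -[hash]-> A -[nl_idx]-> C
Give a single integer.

3963000

step 1: scan B: cost=400, card=400
step 2: join D via hash
    card(P join D) = 400*500/(4) = 50000
    cost = 400 + 2*500*9 + 400 = 9800
step 3: join A via hash
    card(P join A) = 50000*200/(50) = 200000
    cost = 9800 + 2*200*8 + 50000 = 63000
step 4: join C via nl_idx
    card(P join C) = 200000*100/(8) = 2500000
    cost = 63000 + 200000*7 + 2500000 = 3963000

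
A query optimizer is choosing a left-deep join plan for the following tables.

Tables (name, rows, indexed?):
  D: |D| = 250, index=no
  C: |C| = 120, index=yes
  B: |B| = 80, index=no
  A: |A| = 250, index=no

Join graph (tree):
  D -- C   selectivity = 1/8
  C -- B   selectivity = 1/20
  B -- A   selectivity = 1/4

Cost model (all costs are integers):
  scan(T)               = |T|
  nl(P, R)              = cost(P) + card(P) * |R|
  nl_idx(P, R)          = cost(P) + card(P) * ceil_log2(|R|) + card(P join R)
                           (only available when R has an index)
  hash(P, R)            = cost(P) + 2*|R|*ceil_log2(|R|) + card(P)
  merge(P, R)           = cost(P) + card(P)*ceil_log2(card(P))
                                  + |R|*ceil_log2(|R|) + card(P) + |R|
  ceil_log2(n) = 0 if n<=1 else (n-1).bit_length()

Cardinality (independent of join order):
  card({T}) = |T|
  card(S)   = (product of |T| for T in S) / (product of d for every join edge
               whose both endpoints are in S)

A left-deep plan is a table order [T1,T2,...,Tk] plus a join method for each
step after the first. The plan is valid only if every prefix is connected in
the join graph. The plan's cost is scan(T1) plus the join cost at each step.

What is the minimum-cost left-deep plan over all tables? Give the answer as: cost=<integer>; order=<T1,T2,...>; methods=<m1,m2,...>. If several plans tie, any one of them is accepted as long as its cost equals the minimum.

cost=24600; order=B,C,D,A; methods=nl_idx,hash,hash

Selinger DP (subsets sized 1..n):
  {D}: scan cost=250, card=250
  {C}: scan cost=120, card=120
  {B}: scan cost=80, card=80
  {A}: scan cost=250, card=250
  {CD}: card=3750; try (C,hash)→2180, (D,merge)→3330, (C,merge)→3460, (D,hash)→4240, (C,nl_idx)→5750, (D,nl)→30120 …(+1); best=2180 via (C,hash)
  {BC}: card=480; try (C,nl_idx)→1120, (B,hash)→1360, (C,merge)→1680, (B,merge)→1720, (C,hash)→1840, (C,nl)→9680 …(+1); best=1120 via (C,nl_idx)
  {AB}: card=5000; try (B,hash)→1620, (A,merge)→2970, (B,merge)→3140, (A,hash)→4160, (A,nl)→20080, (B,nl)→20250; best=1620 via (B,hash)
  {BCD}: card=15000; try (D,hash)→5600, (B,hash)→7050, (D,merge)→8170, (B,merge)→51570, (D,nl)→121120, (B,nl)→302180; best=5600 via (D,hash)
  {ABC}: card=30000; try (A,hash)→5600, (A,merge)→8170, (C,hash)→8300, (C,nl_idx)→66620, (C,merge)→72580, (A,nl)→121120 …(+1); best=5600 via (A,hash)
  {ABCD}: card=937500; try (A,hash)→24600, (D,hash)→39600, (A,merge)→232850, (D,merge)→487850, (A,nl)→3755600, (D,nl)→7505600; best=24600 via (A,hash)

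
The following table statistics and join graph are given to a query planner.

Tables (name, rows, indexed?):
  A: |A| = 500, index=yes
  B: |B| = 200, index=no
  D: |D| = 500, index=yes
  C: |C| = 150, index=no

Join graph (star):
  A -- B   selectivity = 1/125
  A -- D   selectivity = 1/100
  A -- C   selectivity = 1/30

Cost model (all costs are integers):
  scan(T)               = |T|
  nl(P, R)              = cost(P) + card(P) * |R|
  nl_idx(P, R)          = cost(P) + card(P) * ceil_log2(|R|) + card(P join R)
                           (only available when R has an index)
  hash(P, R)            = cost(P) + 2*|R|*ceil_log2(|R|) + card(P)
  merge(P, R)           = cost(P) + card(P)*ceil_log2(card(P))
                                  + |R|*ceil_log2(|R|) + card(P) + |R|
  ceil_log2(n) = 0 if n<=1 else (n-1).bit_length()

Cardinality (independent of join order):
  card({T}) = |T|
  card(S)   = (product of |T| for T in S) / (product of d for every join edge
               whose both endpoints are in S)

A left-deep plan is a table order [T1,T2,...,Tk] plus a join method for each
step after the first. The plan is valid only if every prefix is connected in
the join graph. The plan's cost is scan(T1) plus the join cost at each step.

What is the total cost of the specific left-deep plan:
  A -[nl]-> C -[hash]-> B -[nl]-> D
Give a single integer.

2081200

step 1: scan A: cost=500, card=500
step 2: join C via nl
    card(P join C) = 500*150/(30) = 2500
    cost = 500 + 500*150 = 75500
step 3: join B via hash
    card(P join B) = 2500*200/(125) = 4000
    cost = 75500 + 2*200*8 + 2500 = 81200
step 4: join D via nl
    card(P join D) = 4000*500/(100) = 20000
    cost = 81200 + 4000*500 = 2081200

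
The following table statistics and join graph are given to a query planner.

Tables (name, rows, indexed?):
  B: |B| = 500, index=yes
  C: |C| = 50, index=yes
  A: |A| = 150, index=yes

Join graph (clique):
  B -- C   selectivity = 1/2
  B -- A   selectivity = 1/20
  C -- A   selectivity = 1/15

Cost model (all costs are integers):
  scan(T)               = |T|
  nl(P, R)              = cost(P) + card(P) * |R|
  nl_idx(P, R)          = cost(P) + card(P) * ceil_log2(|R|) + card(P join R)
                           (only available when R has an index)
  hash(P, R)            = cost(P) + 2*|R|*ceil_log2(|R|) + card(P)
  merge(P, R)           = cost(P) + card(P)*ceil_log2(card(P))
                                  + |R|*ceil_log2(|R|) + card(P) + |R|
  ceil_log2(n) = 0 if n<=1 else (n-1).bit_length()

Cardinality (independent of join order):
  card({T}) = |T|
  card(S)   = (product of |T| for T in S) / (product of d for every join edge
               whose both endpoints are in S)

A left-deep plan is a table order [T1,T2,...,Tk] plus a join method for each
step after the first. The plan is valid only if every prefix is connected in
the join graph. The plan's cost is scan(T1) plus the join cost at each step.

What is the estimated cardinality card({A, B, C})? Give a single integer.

6250

Tables in S: A(150), B(500), C(50)
Edges inside S: B-C(d=2), B-A(d=20), C-A(d=15)
numerator = 150 * 500 * 50 = 3750000
denominator = 2 * 20 * 15 = 600
card(S) = 3750000 / 600 = 6250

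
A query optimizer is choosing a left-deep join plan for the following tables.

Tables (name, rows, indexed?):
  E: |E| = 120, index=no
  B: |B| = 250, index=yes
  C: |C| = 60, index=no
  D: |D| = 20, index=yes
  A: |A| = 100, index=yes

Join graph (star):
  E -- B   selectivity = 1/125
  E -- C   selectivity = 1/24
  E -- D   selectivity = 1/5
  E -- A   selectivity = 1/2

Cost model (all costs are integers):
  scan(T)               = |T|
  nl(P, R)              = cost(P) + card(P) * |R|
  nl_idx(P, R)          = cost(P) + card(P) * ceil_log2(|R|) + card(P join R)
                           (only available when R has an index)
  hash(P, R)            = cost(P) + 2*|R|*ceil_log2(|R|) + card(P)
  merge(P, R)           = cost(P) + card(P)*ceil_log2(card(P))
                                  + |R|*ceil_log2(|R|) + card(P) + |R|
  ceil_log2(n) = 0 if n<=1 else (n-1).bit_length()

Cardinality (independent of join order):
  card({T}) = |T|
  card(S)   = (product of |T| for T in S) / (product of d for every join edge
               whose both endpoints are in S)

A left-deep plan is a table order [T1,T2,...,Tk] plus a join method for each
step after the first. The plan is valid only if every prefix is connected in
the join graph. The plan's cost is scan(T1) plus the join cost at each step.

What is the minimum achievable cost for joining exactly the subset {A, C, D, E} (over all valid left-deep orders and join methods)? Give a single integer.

Selinger DP over subsets of {A,C,D,E}:
  {E}: scan cost=120, card=120
  {C}: scan cost=60, card=60
  {D}: scan cost=20, card=20
  {A}: scan cost=100, card=100
  {CE}: card=300; try (C,hash)→960, (E,merge)→1440, (C,merge)→1500, (E,hash)→1800, (E,nl)→7260, (C,nl)→7320; best=960 via (C,hash)
  {DE}: card=480; try (D,hash)→440, (E,merge)→1100, (D,merge)→1200, (D,nl_idx)→1200, (E,hash)→1720, (E,nl)→2420 …(+1); best=440 via (D,hash)
  {AE}: card=6000; try (A,hash)→1640, (E,merge)→1860, (E,hash)→1880, (A,merge)→1880, (A,nl_idx)→6960, (E,nl)→12100 …(+1); best=1640 via (A,hash)
  {CDE}: card=1200; try (D,hash)→1460, (C,hash)→1640, (D,nl_idx)→3660, (D,merge)→4080, (C,merge)→5660, (D,nl)→6960 …(+1); best=1460 via (D,hash)
  {ACE}: card=15000; try (A,hash)→2660, (A,merge)→4760, (C,hash)→8360, (A,nl_idx)→18060, (A,nl)→30960, (C,merge)→86060 …(+1); best=2660 via (A,hash)
  {ADE}: card=24000; try (A,hash)→2320, (A,merge)→6040, (D,hash)→7840, (A,nl_idx)→27800, (A,nl)→48440, (D,nl_idx)→55640 …(+2); best=2320 via (A,hash)
  {ACDE}: card=60000; try (A,hash)→4060, (A,merge)→16660, (D,hash)→17860, (C,hash)→27040, (A,nl_idx)→69860, (A,nl)→121460 …(+5); best=4060 via (A,hash)

4060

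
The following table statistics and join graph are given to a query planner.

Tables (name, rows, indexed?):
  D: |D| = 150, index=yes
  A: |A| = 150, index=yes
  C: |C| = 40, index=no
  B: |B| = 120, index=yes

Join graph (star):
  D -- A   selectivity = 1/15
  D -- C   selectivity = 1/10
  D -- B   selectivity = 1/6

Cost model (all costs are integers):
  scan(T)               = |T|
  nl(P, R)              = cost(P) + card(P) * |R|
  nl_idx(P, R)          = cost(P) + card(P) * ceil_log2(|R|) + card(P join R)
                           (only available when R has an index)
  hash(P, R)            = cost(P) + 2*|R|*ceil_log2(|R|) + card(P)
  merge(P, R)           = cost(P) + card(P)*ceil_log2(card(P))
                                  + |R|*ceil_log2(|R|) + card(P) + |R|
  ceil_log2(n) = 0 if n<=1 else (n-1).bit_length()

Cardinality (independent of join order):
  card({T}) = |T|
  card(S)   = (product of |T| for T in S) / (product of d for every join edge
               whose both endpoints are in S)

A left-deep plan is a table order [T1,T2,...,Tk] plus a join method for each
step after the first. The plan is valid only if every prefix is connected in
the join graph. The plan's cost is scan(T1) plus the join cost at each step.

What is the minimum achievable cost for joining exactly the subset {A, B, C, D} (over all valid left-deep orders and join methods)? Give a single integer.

11460

Selinger DP over subsets of {A,B,C,D}:
  {D}: scan cost=150, card=150
  {A}: scan cost=150, card=150
  {C}: scan cost=40, card=40
  {B}: scan cost=120, card=120
  {AD}: card=1500; try (D,hash)→2700, (A,hash)→2700, (D,merge)→2850, (D,nl_idx)→2850, (A,merge)→2850, (A,nl_idx)→2850 …(+2); best=2700 via (D,hash)
  {CD}: card=600; try (C,hash)→780, (D,nl_idx)→960, (D,merge)→1670, (C,merge)→1780, (D,hash)→2480, (D,nl)→6040 …(+1); best=780 via (C,hash)
  {BD}: card=3000; try (B,hash)→1980, (D,merge)→2430, (B,merge)→2460, (D,hash)→2640, (D,nl_idx)→4080, (B,nl_idx)→4200 …(+2); best=1980 via (B,hash)
  {ACD}: card=6000; try (A,hash)→3780, (C,hash)→4680, (A,merge)→8730, (A,nl_idx)→11580, (C,merge)→20980, (C,nl)→62700 …(+1); best=3780 via (A,hash)
  {ABD}: card=30000; try (B,hash)→5880, (A,hash)→7380, (B,merge)→21660, (A,merge)→42330, (B,nl_idx)→43200, (A,nl_idx)→55980 …(+2); best=5880 via (B,hash)
  {BCD}: card=12000; try (B,hash)→3060, (C,hash)→5460, (B,merge)→8340, (B,nl_idx)→16980, (C,merge)→41260, (B,nl)→72780 …(+1); best=3060 via (B,hash)
  {ABCD}: card=120000; try (B,hash)→11460, (A,hash)→17460, (C,hash)→36360, (B,merge)→88740, (B,nl_idx)→165780, (A,merge)→184410 …(+5); best=11460 via (B,hash)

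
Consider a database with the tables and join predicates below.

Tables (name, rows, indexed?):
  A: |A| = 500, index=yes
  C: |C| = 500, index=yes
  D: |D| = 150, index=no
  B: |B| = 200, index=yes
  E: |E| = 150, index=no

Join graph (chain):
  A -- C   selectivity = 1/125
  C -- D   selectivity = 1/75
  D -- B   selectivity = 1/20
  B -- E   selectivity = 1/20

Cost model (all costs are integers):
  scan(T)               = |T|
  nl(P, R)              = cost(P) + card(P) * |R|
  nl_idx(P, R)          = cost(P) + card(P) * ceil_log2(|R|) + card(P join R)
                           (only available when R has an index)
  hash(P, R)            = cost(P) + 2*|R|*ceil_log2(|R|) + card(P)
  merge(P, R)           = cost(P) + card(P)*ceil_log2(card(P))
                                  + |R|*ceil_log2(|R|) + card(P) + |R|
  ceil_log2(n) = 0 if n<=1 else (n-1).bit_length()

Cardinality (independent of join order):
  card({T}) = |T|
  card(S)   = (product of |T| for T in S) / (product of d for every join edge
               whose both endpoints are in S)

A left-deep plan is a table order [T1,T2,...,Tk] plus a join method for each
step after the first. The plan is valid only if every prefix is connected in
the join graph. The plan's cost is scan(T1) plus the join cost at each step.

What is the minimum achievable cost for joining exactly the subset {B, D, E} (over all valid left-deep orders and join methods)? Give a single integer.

6700

Selinger DP over subsets of {B,D,E}:
  {D}: scan cost=150, card=150
  {B}: scan cost=200, card=200
  {E}: scan cost=150, card=150
  {BD}: card=1500; try (D,hash)→2800, (B,nl_idx)→2850, (B,merge)→3300, (D,merge)→3350, (B,hash)→3500, (B,nl)→30150 …(+1); best=2800 via (D,hash)
  {BE}: card=1500; try (E,hash)→2800, (B,nl_idx)→2850, (B,merge)→3300, (E,merge)→3350, (B,hash)→3500, (B,nl)→30150 …(+1); best=2800 via (E,hash)
  {BDE}: card=11250; try (E,hash)→6700, (D,hash)→6700, (E,merge)→22150, (D,merge)→22150, (E,nl)→227800, (D,nl)→227800; best=6700 via (E,hash)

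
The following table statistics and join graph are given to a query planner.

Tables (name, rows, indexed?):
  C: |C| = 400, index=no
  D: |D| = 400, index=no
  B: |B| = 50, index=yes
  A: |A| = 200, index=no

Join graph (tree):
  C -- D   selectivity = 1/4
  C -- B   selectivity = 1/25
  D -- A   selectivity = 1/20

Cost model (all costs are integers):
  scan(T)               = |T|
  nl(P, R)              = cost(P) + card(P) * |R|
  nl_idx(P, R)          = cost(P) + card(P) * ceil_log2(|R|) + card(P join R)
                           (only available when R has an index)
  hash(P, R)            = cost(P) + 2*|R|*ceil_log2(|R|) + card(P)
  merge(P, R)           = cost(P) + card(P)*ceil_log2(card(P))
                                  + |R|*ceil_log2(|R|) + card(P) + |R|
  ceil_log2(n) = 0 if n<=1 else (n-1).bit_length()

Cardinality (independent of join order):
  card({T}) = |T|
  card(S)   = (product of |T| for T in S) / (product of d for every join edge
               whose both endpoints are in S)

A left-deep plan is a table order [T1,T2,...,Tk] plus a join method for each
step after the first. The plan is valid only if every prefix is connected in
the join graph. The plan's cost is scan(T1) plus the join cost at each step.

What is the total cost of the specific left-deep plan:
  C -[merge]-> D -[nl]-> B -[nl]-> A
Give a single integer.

step 1: scan C: cost=400, card=400
step 2: join D via merge
    card(P join D) = 400*400/(4) = 40000
    cost = 400 + 400*9 + 400*9 + 400 + 400 = 8400
step 3: join B via nl
    card(P join B) = 40000*50/(25) = 80000
    cost = 8400 + 40000*50 = 2008400
step 4: join A via nl
    card(P join A) = 80000*200/(20) = 800000
    cost = 2008400 + 80000*200 = 18008400

18008400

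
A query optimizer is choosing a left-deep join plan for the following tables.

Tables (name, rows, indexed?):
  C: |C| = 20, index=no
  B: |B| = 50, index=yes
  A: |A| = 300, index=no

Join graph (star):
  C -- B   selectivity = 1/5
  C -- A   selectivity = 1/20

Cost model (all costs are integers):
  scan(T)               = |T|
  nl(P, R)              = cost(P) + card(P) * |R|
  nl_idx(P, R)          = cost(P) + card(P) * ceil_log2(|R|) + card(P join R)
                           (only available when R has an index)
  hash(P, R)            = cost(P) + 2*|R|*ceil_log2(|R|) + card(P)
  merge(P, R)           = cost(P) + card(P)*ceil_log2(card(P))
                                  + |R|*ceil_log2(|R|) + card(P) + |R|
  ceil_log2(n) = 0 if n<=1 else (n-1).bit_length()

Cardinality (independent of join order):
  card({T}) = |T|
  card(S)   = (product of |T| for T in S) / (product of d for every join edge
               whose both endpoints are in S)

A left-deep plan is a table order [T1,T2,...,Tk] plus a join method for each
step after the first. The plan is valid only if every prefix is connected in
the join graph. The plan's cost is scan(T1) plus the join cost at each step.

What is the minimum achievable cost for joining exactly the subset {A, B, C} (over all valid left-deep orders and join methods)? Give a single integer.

1700

Selinger DP over subsets of {A,B,C}:
  {C}: scan cost=20, card=20
  {B}: scan cost=50, card=50
  {A}: scan cost=300, card=300
  {BC}: card=200; try (C,hash)→300, (B,nl_idx)→340, (B,merge)→490, (C,merge)→520, (B,hash)→640, (B,nl)→1020 …(+1); best=300 via (C,hash)
  {AC}: card=300; try (C,hash)→800, (A,merge)→3140, (C,merge)→3420, (A,hash)→5440, (A,nl)→6020, (C,nl)→6300; best=800 via (C,hash)
  {ABC}: card=3000; try (B,hash)→1700, (B,merge)→4150, (A,merge)→5100, (B,nl_idx)→5600, (A,hash)→5900, (B,nl)→15800 …(+1); best=1700 via (B,hash)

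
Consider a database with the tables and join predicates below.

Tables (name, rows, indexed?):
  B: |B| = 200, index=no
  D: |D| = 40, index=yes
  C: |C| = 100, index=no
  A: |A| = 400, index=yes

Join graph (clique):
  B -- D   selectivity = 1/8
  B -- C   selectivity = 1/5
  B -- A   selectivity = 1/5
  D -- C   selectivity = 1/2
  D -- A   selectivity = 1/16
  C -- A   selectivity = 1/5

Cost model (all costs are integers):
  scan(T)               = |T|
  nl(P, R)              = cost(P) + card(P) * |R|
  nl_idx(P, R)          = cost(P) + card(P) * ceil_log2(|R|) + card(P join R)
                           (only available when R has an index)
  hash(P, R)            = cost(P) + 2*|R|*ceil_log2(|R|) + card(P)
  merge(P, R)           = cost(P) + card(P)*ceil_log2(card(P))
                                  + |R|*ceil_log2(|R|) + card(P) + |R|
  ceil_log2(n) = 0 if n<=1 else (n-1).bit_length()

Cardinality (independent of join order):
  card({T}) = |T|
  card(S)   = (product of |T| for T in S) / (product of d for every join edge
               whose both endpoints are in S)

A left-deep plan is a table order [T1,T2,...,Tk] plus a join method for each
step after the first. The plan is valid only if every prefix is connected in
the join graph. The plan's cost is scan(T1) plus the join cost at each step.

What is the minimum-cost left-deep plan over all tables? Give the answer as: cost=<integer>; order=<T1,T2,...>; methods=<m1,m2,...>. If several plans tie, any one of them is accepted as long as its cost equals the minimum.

Selinger DP (subsets sized 1..n):
  {B}: scan cost=200, card=200
  {D}: scan cost=40, card=40
  {C}: scan cost=100, card=100
  {A}: scan cost=400, card=400
  {BD}: card=1000; try (D,hash)→880, (B,merge)→2120, (D,merge)→2280, (D,nl_idx)→2400, (B,hash)→3280, (B,nl)→8040 …(+1); best=880 via (D,hash)
  {BC}: card=4000; try (C,hash)→1800, (B,merge)→2700, (C,merge)→2800, (B,hash)→3400, (B,nl)→20100, (C,nl)→20200; best=1800 via (C,hash)
  {AB}: card=16000; try (B,hash)→4000, (A,merge)→6000, (B,merge)→6200, (A,hash)→7600, (A,nl_idx)→18000, (A,nl)→80200 …(+1); best=4000 via (B,hash)
  {CD}: card=2000; try (D,hash)→680, (C,merge)→1120, (D,merge)→1180, (C,hash)→1480, (D,nl_idx)→2700, (C,nl)→4040 …(+1); best=680 via (D,hash)
  {AD}: card=1000; try (D,hash)→1280, (A,nl_idx)→1400, (D,nl_idx)→3800, (A,merge)→4320, (D,merge)→4680, (A,hash)→7280 …(+2); best=1280 via (D,hash)
  {AC}: card=8000; try (C,hash)→2200, (A,merge)→4900, (C,merge)→5200, (A,hash)→7400, (A,nl_idx)→9000, (A,nl)→40100 …(+1); best=2200 via (C,hash)
  {BCD}: card=10000; try (C,hash)→3280, (B,hash)→5880, (D,hash)→6280, (C,merge)→12680, (B,merge)→26480, (D,nl_idx)→35800 …(+4); best=3280 via (C,hash)
  {ABD}: card=5000; try (B,hash)→5480, (A,hash)→9080, (B,merge)→14080, (A,nl_idx)→14880, (A,merge)→15880, (D,hash)→20480 …(+5); best=5480 via (B,hash)
  {ABC}: card=64000; try (A,hash)→13000, (B,hash)→13400, (C,hash)→21400, (A,merge)→57800, (A,nl_idx)→101800, (B,merge)→116000 …(+4); best=13000 via (A,hash)
  {ACD}: card=10000; try (C,hash)→3680, (A,hash)→9880, (D,hash)→10680, (C,merge)→13080, (A,merge)→28680, (A,nl_idx)→28680 …(+5); best=3680 via (C,hash)
  {ABCD}: card=10000; try (C,hash)→11880, (B,hash)→16880, (A,hash)→20480, (C,merge)→76280, (D,hash)→77480, (A,nl_idx)→103280 …(+8); best=11880 via (C,hash)

cost=11880; order=A,D,B,C; methods=hash,hash,hash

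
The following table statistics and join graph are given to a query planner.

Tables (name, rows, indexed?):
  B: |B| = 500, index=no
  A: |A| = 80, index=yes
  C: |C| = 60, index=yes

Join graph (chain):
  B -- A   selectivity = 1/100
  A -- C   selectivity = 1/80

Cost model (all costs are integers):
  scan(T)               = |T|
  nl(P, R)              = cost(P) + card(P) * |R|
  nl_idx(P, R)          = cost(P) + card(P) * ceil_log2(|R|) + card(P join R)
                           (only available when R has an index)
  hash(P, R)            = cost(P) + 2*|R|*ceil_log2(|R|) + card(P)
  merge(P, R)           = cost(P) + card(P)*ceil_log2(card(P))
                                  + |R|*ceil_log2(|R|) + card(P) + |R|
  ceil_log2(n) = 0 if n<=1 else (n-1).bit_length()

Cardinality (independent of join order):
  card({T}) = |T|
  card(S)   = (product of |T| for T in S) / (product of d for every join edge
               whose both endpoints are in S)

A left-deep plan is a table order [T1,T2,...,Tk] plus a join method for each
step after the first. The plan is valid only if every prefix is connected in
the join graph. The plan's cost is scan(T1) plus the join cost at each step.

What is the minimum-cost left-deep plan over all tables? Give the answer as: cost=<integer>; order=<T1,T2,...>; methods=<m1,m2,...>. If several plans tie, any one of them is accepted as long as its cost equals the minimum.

cost=3240; order=B,A,C; methods=hash,hash

Selinger DP (subsets sized 1..n):
  {B}: scan cost=500, card=500
  {A}: scan cost=80, card=80
  {C}: scan cost=60, card=60
  {AB}: card=400; try (A,hash)→2120, (A,nl_idx)→4400, (B,merge)→5720, (A,merge)→6140, (B,hash)→9160, (B,nl)→40080 …(+1); best=2120 via (A,hash)
  {AC}: card=60; try (A,nl_idx)→540, (C,nl_idx)→620, (C,hash)→880, (A,merge)→1120, (C,merge)→1140, (A,hash)→1240 …(+2); best=540 via (A,nl_idx)
  {ABC}: card=300; try (C,hash)→3240, (C,nl_idx)→4820, (B,merge)→5960, (C,merge)→6540, (B,hash)→9600, (C,nl)→26120 …(+1); best=3240 via (C,hash)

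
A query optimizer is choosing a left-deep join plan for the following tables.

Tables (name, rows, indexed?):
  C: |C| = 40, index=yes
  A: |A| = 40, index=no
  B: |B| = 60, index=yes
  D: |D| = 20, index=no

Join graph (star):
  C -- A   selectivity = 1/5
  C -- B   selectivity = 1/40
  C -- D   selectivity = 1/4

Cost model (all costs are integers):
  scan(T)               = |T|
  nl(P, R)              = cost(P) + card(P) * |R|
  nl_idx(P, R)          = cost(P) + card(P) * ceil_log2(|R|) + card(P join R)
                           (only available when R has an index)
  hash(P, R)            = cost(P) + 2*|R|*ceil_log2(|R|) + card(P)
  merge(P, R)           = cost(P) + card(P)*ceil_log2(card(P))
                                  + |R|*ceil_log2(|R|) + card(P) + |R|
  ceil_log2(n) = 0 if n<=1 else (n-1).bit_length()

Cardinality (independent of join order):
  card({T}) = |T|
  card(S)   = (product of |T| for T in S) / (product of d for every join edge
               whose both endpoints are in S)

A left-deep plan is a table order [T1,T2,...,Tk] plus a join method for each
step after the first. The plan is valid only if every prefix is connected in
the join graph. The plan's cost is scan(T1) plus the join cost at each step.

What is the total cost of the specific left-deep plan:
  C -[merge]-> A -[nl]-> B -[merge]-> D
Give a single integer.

24720

step 1: scan C: cost=40, card=40
step 2: join A via merge
    card(P join A) = 40*40/(5) = 320
    cost = 40 + 40*6 + 40*6 + 40 + 40 = 600
step 3: join B via nl
    card(P join B) = 320*60/(40) = 480
    cost = 600 + 320*60 = 19800
step 4: join D via merge
    card(P join D) = 480*20/(4) = 2400
    cost = 19800 + 480*9 + 20*5 + 480 + 20 = 24720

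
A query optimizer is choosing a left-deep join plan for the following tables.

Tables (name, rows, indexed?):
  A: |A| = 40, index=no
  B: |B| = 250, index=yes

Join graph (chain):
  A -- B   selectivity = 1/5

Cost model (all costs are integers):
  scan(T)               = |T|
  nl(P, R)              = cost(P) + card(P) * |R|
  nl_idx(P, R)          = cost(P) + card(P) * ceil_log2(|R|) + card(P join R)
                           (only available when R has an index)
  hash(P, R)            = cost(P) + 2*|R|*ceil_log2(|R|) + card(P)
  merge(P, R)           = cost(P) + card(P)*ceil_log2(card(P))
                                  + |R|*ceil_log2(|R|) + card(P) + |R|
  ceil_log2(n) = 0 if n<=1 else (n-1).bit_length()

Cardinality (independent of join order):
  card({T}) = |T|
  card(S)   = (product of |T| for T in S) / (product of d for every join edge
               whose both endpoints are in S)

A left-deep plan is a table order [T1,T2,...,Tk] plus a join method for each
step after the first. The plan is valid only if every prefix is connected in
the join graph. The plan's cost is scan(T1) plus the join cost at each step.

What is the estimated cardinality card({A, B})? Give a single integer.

Tables in S: A(40), B(250)
Edges inside S: A-B(d=5)
numerator = 40 * 250 = 10000
denominator = 5 = 5
card(S) = 10000 / 5 = 2000

2000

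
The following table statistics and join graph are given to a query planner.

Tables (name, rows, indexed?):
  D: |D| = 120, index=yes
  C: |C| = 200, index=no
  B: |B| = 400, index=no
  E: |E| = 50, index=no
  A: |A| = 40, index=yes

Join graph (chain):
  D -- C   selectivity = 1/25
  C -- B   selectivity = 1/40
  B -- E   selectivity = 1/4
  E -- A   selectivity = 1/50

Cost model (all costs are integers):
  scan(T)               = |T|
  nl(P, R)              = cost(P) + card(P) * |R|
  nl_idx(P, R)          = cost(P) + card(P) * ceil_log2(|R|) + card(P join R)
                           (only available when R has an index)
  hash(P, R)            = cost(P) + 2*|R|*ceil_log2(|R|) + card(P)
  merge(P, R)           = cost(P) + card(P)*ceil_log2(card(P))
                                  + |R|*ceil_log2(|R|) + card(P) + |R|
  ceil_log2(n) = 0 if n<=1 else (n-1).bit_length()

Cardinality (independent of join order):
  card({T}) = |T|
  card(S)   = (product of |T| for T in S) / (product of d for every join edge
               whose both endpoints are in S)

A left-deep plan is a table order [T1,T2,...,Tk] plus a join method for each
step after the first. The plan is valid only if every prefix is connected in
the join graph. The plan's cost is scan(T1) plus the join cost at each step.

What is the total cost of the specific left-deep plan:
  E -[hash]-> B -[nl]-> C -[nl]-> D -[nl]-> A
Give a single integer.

step 1: scan E: cost=50, card=50
step 2: join B via hash
    card(P join B) = 50*400/(4) = 5000
    cost = 50 + 2*400*9 + 50 = 7300
step 3: join C via nl
    card(P join C) = 5000*200/(40) = 25000
    cost = 7300 + 5000*200 = 1007300
step 4: join D via nl
    card(P join D) = 25000*120/(25) = 120000
    cost = 1007300 + 25000*120 = 4007300
step 5: join A via nl
    card(P join A) = 120000*40/(50) = 96000
    cost = 4007300 + 120000*40 = 8807300

8807300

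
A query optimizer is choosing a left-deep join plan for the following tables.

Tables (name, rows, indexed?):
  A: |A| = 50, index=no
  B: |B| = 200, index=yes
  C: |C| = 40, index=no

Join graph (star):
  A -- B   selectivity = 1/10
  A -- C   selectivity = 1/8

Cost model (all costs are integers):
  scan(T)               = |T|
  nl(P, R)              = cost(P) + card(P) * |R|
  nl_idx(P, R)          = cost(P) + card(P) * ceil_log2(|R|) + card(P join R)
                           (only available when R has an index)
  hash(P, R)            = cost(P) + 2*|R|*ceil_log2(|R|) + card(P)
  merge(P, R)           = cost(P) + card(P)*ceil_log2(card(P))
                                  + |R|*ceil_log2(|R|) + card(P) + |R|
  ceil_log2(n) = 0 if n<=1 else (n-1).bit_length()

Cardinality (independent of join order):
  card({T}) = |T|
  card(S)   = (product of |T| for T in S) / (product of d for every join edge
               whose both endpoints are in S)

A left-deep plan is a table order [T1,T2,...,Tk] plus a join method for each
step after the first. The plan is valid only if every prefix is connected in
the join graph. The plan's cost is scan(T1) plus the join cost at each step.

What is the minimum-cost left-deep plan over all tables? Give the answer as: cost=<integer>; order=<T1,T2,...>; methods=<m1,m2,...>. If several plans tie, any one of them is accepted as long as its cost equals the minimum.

Selinger DP (subsets sized 1..n):
  {A}: scan cost=50, card=50
  {B}: scan cost=200, card=200
  {C}: scan cost=40, card=40
  {AB}: card=1000; try (A,hash)→1000, (B,nl_idx)→1450, (B,merge)→2200, (A,merge)→2350, (B,hash)→3300, (B,nl)→10050 …(+1); best=1000 via (A,hash)
  {AC}: card=250; try (C,hash)→580, (A,merge)→670, (C,merge)→680, (A,hash)→680, (A,nl)→2040, (C,nl)→2050; best=580 via (C,hash)
  {ABC}: card=5000; try (C,hash)→2480, (B,hash)→4030, (B,merge)→4630, (B,nl_idx)→7580, (C,merge)→12280, (C,nl)→41000 …(+1); best=2480 via (C,hash)

cost=2480; order=B,A,C; methods=hash,hash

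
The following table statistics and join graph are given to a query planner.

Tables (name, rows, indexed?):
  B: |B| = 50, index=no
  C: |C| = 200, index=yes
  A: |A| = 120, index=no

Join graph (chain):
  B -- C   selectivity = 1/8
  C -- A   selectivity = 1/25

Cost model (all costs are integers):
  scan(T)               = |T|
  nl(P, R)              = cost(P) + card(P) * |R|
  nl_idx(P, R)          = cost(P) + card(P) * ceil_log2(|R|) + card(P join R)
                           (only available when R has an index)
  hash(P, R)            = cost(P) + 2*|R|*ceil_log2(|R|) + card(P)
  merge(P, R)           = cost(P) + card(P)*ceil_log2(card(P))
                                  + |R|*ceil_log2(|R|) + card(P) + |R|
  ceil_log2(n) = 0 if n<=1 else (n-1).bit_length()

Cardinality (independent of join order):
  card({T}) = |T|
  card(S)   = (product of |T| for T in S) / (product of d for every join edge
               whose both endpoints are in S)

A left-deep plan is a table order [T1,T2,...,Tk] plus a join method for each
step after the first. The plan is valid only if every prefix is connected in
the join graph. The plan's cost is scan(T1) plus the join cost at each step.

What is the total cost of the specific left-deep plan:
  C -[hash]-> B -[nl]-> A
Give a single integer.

151000

step 1: scan C: cost=200, card=200
step 2: join B via hash
    card(P join B) = 200*50/(8) = 1250
    cost = 200 + 2*50*6 + 200 = 1000
step 3: join A via nl
    card(P join A) = 1250*120/(25) = 6000
    cost = 1000 + 1250*120 = 151000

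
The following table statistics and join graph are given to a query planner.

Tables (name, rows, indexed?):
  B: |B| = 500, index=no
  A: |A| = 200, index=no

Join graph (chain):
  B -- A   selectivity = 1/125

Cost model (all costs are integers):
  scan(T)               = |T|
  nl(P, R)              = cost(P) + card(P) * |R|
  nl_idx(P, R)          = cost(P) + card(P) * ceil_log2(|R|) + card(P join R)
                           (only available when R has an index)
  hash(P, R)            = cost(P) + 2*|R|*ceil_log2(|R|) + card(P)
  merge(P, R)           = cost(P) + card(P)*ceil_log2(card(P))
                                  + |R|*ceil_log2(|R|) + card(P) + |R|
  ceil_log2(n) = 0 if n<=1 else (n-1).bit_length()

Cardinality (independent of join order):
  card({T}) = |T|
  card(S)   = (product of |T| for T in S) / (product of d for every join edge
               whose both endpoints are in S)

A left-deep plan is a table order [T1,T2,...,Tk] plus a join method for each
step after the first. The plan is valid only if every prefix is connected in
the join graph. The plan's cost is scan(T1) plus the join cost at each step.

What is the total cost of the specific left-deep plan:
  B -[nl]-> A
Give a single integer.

100500

step 1: scan B: cost=500, card=500
step 2: join A via nl
    card(P join A) = 500*200/(125) = 800
    cost = 500 + 500*200 = 100500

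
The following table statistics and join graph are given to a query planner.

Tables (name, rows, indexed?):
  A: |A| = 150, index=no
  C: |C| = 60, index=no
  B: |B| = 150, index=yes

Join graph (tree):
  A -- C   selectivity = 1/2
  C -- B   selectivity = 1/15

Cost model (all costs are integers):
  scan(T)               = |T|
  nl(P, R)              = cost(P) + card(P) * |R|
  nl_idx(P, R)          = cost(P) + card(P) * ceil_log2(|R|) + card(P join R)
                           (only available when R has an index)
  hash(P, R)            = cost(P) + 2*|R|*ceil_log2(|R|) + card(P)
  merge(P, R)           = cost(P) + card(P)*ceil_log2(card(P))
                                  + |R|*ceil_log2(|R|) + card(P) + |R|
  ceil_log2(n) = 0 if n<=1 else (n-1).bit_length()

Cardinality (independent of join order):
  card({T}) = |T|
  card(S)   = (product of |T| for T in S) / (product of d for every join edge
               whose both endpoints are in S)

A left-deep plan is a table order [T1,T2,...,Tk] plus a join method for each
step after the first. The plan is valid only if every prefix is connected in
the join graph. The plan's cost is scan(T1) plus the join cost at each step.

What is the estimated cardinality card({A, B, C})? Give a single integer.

Tables in S: A(150), B(150), C(60)
Edges inside S: A-C(d=2), C-B(d=15)
numerator = 150 * 150 * 60 = 1350000
denominator = 2 * 15 = 30
card(S) = 1350000 / 30 = 45000

45000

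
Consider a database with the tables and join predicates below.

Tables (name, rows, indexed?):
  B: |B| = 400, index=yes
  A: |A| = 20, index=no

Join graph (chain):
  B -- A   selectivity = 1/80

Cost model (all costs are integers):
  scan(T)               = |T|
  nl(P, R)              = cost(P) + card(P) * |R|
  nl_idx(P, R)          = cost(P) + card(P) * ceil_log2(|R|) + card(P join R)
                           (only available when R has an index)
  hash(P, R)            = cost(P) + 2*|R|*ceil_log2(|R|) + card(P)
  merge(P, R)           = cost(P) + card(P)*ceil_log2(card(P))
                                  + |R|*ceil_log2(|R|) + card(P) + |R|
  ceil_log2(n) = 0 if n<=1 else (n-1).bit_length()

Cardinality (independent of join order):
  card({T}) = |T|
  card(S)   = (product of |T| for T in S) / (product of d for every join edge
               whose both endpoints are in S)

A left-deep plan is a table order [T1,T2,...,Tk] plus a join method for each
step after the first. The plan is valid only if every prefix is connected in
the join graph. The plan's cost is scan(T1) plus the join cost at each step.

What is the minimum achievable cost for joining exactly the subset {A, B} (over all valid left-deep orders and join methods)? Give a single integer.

Selinger DP over subsets of {A,B}:
  {B}: scan cost=400, card=400
  {A}: scan cost=20, card=20
  {AB}: card=100; try (B,nl_idx)→300, (A,hash)→1000, (B,merge)→4140, (A,merge)→4520, (B,hash)→7240, (B,nl)→8020 …(+1); best=300 via (B,nl_idx)

300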